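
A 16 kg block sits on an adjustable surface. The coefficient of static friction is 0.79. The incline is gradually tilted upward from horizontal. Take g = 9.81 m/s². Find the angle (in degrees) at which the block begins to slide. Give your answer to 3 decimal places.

38.309°

At the threshold of sliding, static friction is at its maximum μ_s N and exactly balances the weight component along the incline: mg sin θ = μ_s mg cos θ.
Hence tan θ = μ_s = 0.79, so θ = arctan(0.79) = 38.3087°.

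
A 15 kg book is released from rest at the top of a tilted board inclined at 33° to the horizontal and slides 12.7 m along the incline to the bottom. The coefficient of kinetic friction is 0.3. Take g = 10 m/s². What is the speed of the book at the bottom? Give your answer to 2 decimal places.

8.63 m/s

The weight component along the incline is mg sin 33° = 81.696 N and the normal force is N = mg cos 33° = 125.801 N.
Friction up the slope is f = μN = 0.3 × 125.801 = 37.740 N, so the net downslope force is 81.696 − 37.740 = 43.956 N and a = 43.956 / 15 = 2.9304 m/s².
Starting from rest over a distance of 12.7 m, v² = 2aL = 2 × 2.9304 × 12.7 = 74.4322, so v = 8.6274 m/s.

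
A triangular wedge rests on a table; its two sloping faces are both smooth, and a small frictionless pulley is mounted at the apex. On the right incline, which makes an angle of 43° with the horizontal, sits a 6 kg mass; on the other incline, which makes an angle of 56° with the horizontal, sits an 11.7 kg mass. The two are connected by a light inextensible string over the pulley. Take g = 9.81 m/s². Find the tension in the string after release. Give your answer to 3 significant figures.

Resolve each weight along its own incline: the 6 kg mass has component 6 × 9.81 × sin 43° = 40.142 N down its slope, and the 11.7 kg mass has 11.7 × 9.81 × sin 56° = 95.154 N down its slope.
The 11.7 kg side's 95.154 N exceeds the other side's 40.142 N, so that mass slides down and the 6 kg mass slides up. Taking that direction as positive, Newton's second law for the whole system gives 95.154 − 40.142 = (6 + 11.7) a, so a = 55.012 / 17.7 = 3.1080 m/s².
For the 6 kg mass (up-slope positive): T − 40.142 = 6 × 3.1080, so T = 58.790 N.

58.8 N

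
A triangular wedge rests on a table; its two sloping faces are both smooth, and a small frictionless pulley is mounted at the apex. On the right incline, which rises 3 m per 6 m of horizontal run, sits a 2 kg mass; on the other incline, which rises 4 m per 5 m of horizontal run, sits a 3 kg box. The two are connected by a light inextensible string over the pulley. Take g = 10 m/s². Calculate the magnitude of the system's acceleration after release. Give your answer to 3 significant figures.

1.96 m/s²

Resolve each weight along its own incline: the 2 kg mass has component 2 × 10 × sin 26.57° = 8.944 N down its slope, and the 3 kg mass has 3 × 10 × sin 38.66° = 18.741 N down its slope.
The 3 kg side's 18.741 N exceeds the other side's 8.944 N, so that mass slides down and the 2 kg mass slides up. Taking that direction as positive, Newton's second law for the whole system gives 18.741 − 8.944 = (2 + 3) a, so a = 9.797 / 5 = 1.9594 m/s².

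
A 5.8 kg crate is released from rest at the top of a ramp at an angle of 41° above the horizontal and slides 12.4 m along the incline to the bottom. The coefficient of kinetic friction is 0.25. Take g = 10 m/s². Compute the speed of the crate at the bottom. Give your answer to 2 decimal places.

The weight component along the incline is mg sin 41° = 38.051 N and the normal force is N = mg cos 41° = 43.773 N.
Friction up the slope is f = μN = 0.25 × 43.773 = 10.943 N, so the net downslope force is 38.051 − 10.943 = 27.108 N and a = 27.108 / 5.8 = 4.6738 m/s².
Starting from rest over a distance of 12.4 m, v² = 2aL = 2 × 4.6738 × 12.4 = 115.9102, so v = 10.7662 m/s.

10.77 m/s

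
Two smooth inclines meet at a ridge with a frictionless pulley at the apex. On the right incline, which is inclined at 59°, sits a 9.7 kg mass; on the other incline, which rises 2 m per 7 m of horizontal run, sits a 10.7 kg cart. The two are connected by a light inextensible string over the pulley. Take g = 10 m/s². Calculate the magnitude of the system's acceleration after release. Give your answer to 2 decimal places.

2.63 m/s²

Resolve each weight along its own incline: the 9.7 kg mass has component 9.7 × 10 × sin 59° = 83.145 N down its slope, and the 10.7 kg mass has 10.7 × 10 × sin 15.95° = 29.395 N down its slope.
The 9.7 kg side's 83.145 N exceeds the other side's 29.395 N, so that mass slides down and the 10.7 kg mass slides up. Taking that direction as positive, Newton's second law for the whole system gives 83.145 − 29.395 = (9.7 + 10.7) a, so a = 53.750 / 20.4 = 2.6348 m/s².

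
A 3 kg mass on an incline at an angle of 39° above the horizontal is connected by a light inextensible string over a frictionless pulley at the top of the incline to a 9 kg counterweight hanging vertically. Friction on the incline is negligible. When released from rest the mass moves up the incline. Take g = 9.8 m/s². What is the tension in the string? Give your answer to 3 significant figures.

35.9 N

For the mass on the incline: the weight component along the slope is m₁g sin 39° = 3 × 9.8 × 0.6293 = 18.501 N and the normal force is N = m₁g cos 39° = 22.848 N.
Newton's second law for the mass (up-slope positive): T − 18.501 = 3 a. For the hanging counterweight (downward positive): 9 × 9.8 − T = 9 a.
Adding the two equations eliminates T: 69.699 = 12 a, so a = 5.8083 m/s².
Then from the hanging counterweight's equation, T = 9 × (9.8 − 5.8083) = 35.925 N.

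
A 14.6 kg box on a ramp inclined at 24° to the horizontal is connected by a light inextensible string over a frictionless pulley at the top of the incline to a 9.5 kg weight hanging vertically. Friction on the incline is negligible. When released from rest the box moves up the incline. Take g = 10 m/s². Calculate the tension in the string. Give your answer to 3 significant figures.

For the box on the incline: the weight component along the slope is m₁g sin 24° = 14.6 × 10 × 0.4067 = 59.378 N and the normal force is N = m₁g cos 24° = 133.378 N.
Newton's second law for the box (up-slope positive): T − 59.378 = 14.6 a. For the hanging weight (downward positive): 9.5 × 10 − T = 9.5 a.
Adding the two equations eliminates T: 35.622 = 24.1 a, so a = 1.4781 m/s².
Then from the hanging weight's equation, T = 9.5 × (10 − 1.4781) = 80.958 N.

81.0 N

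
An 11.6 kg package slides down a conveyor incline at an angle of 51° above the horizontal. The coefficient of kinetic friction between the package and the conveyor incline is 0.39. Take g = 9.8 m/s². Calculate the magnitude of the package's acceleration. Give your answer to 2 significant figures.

5.2 m/s²

Resolving the weight along the incline: the component pulling the package down the slope is mg sin 51° = 11.6 × 9.8 × 0.7771 = 88.341 N, and the normal force is N = mg cos 51° = 11.6 × 9.8 × 0.6293 = 71.539 N.
Kinetic friction acts up the slope with magnitude f = μN = 0.39 × 71.539 = 27.900 N.
Net force along the incline is 88.341 − 27.900 = 60.441 N, so a = 60.441 / 11.6 = 5.2104 m/s².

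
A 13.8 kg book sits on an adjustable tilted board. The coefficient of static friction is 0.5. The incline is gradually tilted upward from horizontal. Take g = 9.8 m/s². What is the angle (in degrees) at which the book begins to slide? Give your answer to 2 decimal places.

At the threshold of sliding, static friction is at its maximum μ_s N and exactly balances the weight component along the incline: mg sin θ = μ_s mg cos θ.
Hence tan θ = μ_s = 0.5, so θ = arctan(0.5) = 26.5651°.

26.57°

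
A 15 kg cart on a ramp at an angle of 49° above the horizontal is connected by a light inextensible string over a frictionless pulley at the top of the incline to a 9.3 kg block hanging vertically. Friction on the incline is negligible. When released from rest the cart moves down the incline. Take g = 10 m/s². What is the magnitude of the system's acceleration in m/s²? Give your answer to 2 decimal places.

0.83 m/s²

For the cart on the incline: the weight component along the slope is m₁g sin 49° = 15 × 10 × 0.7547 = 113.205 N and the normal force is N = m₁g cos 49° = 98.409 N.
Newton's second law for the cart (down-slope positive): 113.205 − T = 15 a. For the hanging block (upward positive): T − 9.3 × 10 = 9.3 a.
Adding the two equations eliminates T: 20.205 = 24.3 a, so a = 0.8315 m/s².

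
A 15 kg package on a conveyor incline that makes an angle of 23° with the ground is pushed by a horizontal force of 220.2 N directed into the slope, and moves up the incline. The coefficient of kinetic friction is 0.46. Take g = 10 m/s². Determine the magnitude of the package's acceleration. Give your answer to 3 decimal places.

The horizontal push has components F cos 23° = 220.2 × 0.9205 = 202.694 N up the incline and F sin 23° = 220.2 × 0.3907 = 86.032 N pressing into the surface.
The normal force is therefore N = mg cos 23° + F sin 23° = 138.075 + 86.032 = 224.107 N, and kinetic friction down the slope is μN = 0.46 × 224.107 = 103.089 N.
Along the incline: F cos 23° − mg sin 23° − μN = ma, so 202.694 − 58.605 − 103.089 = 15 a, giving a = 2.7333 m/s².

2.733 m/s²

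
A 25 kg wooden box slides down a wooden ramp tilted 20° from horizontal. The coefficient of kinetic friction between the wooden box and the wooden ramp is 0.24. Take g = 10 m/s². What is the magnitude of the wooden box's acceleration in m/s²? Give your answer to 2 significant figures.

Resolving the weight along the incline: the component pulling the wooden box down the slope is mg sin 20° = 25 × 10 × 0.3420 = 85.500 N, and the normal force is N = mg cos 20° = 25 × 10 × 0.9397 = 234.925 N.
Kinetic friction acts up the slope with magnitude f = μN = 0.24 × 234.925 = 56.382 N.
Net force along the incline is 85.500 − 56.382 = 29.118 N, so a = 29.118 / 25 = 1.1647 m/s².

1.2 m/s²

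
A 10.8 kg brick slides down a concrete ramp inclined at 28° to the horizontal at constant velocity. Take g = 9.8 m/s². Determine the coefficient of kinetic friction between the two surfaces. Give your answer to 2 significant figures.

0.53

At constant velocity the net force along the incline is zero: mg sin 28° = μ mg cos 28°.
So μ = tan 28° = 0.4695 / 0.8829 = 0.5318.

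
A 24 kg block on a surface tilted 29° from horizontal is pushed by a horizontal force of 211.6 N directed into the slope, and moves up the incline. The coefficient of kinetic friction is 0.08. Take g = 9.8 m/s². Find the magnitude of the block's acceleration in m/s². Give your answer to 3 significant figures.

1.93 m/s²

The horizontal push has components F cos 29° = 211.6 × 0.8746 = 185.065 N up the incline and F sin 29° = 211.6 × 0.4848 = 102.584 N pressing into the surface.
The normal force is therefore N = mg cos 29° + F sin 29° = 205.706 + 102.584 = 308.290 N, and kinetic friction down the slope is μN = 0.08 × 308.290 = 24.663 N.
Along the incline: F cos 29° − mg sin 29° − μN = ma, so 185.065 − 114.025 − 24.663 = 24 a, giving a = 1.9324 m/s².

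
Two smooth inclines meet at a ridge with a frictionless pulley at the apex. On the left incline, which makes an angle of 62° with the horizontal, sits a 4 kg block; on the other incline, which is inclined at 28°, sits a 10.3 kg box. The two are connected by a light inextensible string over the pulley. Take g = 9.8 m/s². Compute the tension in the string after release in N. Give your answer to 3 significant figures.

Resolve each weight along its own incline: the 4 kg mass has component 4 × 9.8 × sin 62° = 34.612 N down its slope, and the 10.3 kg mass has 10.3 × 9.8 × sin 28° = 47.388 N down its slope.
The 10.3 kg side's 47.388 N exceeds the other side's 34.612 N, so that mass slides down and the 4 kg mass slides up. Taking that direction as positive, Newton's second law for the whole system gives 47.388 − 34.612 = (4 + 10.3) a, so a = 12.776 / 14.3 = 0.8934 m/s².
For the 4 kg mass (up-slope positive): T − 34.612 = 4 × 0.8934, so T = 38.186 N.

38.2 N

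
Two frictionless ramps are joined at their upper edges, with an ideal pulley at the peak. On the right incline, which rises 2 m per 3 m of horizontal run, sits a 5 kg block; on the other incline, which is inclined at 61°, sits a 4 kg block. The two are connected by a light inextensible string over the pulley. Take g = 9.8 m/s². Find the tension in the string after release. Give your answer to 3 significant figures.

31.1 N

Resolve each weight along its own incline: the 5 kg mass has component 5 × 9.8 × sin 33.69° = 27.180 N down its slope, and the 4 kg mass has 4 × 9.8 × sin 61° = 34.285 N down its slope.
The 4 kg side's 34.285 N exceeds the other side's 27.180 N, so that mass slides down and the 5 kg mass slides up. Taking that direction as positive, Newton's second law for the whole system gives 34.285 − 27.180 = (5 + 4) a, so a = 7.105 / 9 = 0.7894 m/s².
For the 5 kg mass (up-slope positive): T − 27.180 = 5 × 0.7894, so T = 31.127 N.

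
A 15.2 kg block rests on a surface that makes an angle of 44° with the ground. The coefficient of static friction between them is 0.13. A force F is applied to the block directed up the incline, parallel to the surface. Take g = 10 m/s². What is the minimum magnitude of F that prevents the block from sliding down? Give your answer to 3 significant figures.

The normal force is N = mg cos 44° = 109.340 N. With F at its minimum the block is on the verge of sliding down, so static friction is at its maximum μ_s N = 0.13 × 109.340 = 14.214 N and acts up the slope.
Equilibrium along the incline: F + μ_s N = mg sin 44°, so F = 105.588 − 14.214 = 91.374 N.

91.4 N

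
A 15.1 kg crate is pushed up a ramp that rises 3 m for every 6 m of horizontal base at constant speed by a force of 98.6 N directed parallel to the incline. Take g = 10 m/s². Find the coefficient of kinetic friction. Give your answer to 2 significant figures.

0.23

At constant speed ΣF = 0 along the incline. The applied 98.6 N acts up the slope; the weight component mg sin 26.57° = 67.529 N and kinetic friction μN both act down the slope.
So 98.6 = 67.529 + μ × 135.059, giving μ = (98.6 − 67.529) / 135.059 = 0.2301.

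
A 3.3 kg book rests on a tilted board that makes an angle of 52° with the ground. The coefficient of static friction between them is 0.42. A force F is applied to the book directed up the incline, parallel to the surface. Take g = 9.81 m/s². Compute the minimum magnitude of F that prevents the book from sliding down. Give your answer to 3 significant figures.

The normal force is N = mg cos 52° = 19.931 N. With F at its minimum the book is on the verge of sliding down, so static friction is at its maximum μ_s N = 0.42 × 19.931 = 8.371 N and acts up the slope.
Equilibrium along the incline: F + μ_s N = mg sin 52°, so F = 25.510 − 8.371 = 17.139 N.

17.1 N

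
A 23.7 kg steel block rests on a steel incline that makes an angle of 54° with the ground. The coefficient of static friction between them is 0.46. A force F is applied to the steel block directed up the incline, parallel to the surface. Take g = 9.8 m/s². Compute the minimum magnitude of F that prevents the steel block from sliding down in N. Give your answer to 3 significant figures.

The normal force is N = mg cos 54° = 136.519 N. With F at its minimum the steel block is on the verge of sliding down, so static friction is at its maximum μ_s N = 0.46 × 136.519 = 62.799 N and acts up the slope.
Equilibrium along the incline: F + μ_s N = mg sin 54°, so F = 187.902 − 62.799 = 125.103 N.

125 N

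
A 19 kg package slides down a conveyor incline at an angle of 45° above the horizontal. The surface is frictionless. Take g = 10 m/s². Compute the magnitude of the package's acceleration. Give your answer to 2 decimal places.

Resolving the weight along the incline: the component pulling the package down the slope is mg sin 45° = 19 × 10 × 0.7071 = 134.349 N, and the normal force is N = mg cos 45° = 19 × 10 × 0.7071 = 134.349 N.
With no friction the net force along the incline is 134.349 N, so a = g sin 45° = 134.349 / 19 = 7.0710 m/s².

7.07 m/s²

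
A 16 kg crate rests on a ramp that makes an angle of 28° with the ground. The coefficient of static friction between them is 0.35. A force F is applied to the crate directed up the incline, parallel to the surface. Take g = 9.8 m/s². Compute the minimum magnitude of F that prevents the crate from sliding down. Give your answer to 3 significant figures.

The normal force is N = mg cos 28° = 138.446 N. With F at its minimum the crate is on the verge of sliding down, so static friction is at its maximum μ_s N = 0.35 × 138.446 = 48.456 N and acts up the slope.
Equilibrium along the incline: F + μ_s N = mg sin 28°, so F = 73.613 − 48.456 = 25.157 N.

25.2 N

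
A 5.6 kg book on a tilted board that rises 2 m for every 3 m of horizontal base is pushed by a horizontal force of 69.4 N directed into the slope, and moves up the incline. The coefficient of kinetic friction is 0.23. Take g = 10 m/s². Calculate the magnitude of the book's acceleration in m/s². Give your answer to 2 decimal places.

The horizontal push has components F cos 33.69° = 69.4 × 0.8321 = 57.748 N up the incline and F sin 33.69° = 69.4 × 0.5547 = 38.496 N pressing into the surface.
The normal force is therefore N = mg cos 33.69° + F sin 33.69° = 46.598 + 38.496 = 85.094 N, and kinetic friction down the slope is μN = 0.23 × 85.094 = 19.572 N.
Along the incline: F cos 33.69° − mg sin 33.69° − μN = ma, so 57.748 − 31.063 − 19.572 = 5.6 a, giving a = 1.2702 m/s².

1.27 m/s²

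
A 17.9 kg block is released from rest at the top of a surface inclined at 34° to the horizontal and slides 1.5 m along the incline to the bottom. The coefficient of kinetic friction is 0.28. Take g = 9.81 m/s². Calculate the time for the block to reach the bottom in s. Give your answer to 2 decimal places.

0.97 s

The weight component along the incline is mg sin 34° = 98.194 N and the normal force is N = mg cos 34° = 145.578 N.
Friction up the slope is f = μN = 0.28 × 145.578 = 40.762 N, so the net downslope force is 98.194 − 40.762 = 57.432 N and a = 57.432 / 17.9 = 3.2085 m/s².
Starting from rest, L = ½at², so t = √(2L/a) = √(2 × 1.5 / 3.2085) = 0.9670 s.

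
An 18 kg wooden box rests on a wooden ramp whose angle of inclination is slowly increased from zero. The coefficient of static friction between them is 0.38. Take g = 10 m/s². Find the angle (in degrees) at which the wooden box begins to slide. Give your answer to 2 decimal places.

20.81°

At the threshold of sliding, static friction is at its maximum μ_s N and exactly balances the weight component along the incline: mg sin θ = μ_s mg cos θ.
Hence tan θ = μ_s = 0.38, so θ = arctan(0.38) = 20.8068°.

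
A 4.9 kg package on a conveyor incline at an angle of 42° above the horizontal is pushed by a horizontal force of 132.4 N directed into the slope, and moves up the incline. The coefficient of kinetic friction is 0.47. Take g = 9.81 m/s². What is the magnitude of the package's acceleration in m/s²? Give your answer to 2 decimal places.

1.59 m/s²

The horizontal push has components F cos 42° = 132.4 × 0.7431 = 98.386 N up the incline and F sin 42° = 132.4 × 0.6691 = 88.589 N pressing into the surface.
The normal force is therefore N = mg cos 42° + F sin 42° = 35.720 + 88.589 = 124.309 N, and kinetic friction down the slope is μN = 0.47 × 124.309 = 58.425 N.
Along the incline: F cos 42° − mg sin 42° − μN = ma, so 98.386 − 32.163 − 58.425 = 4.9 a, giving a = 1.5914 m/s².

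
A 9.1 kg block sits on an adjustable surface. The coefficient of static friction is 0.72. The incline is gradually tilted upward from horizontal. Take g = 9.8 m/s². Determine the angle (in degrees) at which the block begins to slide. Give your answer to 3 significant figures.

At the threshold of sliding, static friction is at its maximum μ_s N and exactly balances the weight component along the incline: mg sin θ = μ_s mg cos θ.
Hence tan θ = μ_s = 0.72, so θ = arctan(0.72) = 35.7539°.

35.8°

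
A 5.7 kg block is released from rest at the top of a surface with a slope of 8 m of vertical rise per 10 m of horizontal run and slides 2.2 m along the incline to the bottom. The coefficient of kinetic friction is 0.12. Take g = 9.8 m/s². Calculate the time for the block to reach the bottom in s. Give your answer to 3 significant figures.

The weight component along the incline is mg sin 38.66° = 34.895 N and the normal force is N = mg cos 38.66° = 43.619 N.
Friction up the slope is f = μN = 0.12 × 43.619 = 5.234 N, so the net downslope force is 34.895 − 5.234 = 29.661 N and a = 29.661 / 5.7 = 5.2037 m/s².
Starting from rest, L = ½at², so t = √(2L/a) = √(2 × 2.2 / 5.2037) = 0.9195 s.

0.920 s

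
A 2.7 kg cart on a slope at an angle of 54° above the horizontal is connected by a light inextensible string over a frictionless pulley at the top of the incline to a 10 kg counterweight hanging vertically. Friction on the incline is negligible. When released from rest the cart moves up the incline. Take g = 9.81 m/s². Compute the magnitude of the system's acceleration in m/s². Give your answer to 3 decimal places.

6.037 m/s²

For the cart on the incline: the weight component along the slope is m₁g sin 54° = 2.7 × 9.81 × 0.8090 = 21.428 N and the normal force is N = m₁g cos 54° = 15.569 N.
Newton's second law for the cart (up-slope positive): T − 21.428 = 2.7 a. For the hanging counterweight (downward positive): 10 × 9.81 − T = 10 a.
Adding the two equations eliminates T: 76.672 = 12.7 a, so a = 6.0372 m/s².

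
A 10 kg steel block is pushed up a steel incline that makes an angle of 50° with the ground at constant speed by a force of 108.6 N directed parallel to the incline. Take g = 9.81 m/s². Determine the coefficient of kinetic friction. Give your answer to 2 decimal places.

0.53

At constant speed ΣF = 0 along the incline. The applied 108.6 N acts up the slope; the weight component mg sin 50° = 75.149 N and kinetic friction μN both act down the slope.
So 108.6 = 75.149 + μ × 63.057, giving μ = (108.6 − 75.149) / 63.057 = 0.5305.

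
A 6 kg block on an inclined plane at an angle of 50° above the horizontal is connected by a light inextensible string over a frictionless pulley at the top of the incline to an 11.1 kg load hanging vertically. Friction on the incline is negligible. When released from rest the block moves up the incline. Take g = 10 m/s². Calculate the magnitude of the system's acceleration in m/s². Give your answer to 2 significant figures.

3.8 m/s²

For the block on the incline: the weight component along the slope is m₁g sin 50° = 6 × 10 × 0.7660 = 45.960 N and the normal force is N = m₁g cos 50° = 38.567 N.
Newton's second law for the block (up-slope positive): T − 45.960 = 6 a. For the hanging load (downward positive): 11.1 × 10 − T = 11.1 a.
Adding the two equations eliminates T: 65.040 = 17.1 a, so a = 3.8035 m/s².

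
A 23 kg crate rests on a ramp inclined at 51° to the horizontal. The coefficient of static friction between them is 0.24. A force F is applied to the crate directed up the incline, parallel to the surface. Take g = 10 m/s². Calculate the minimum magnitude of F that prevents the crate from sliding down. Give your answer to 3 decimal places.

The normal force is N = mg cos 51° = 144.744 N. With F at its minimum the crate is on the verge of sliding down, so static friction is at its maximum μ_s N = 0.24 × 144.744 = 34.739 N and acts up the slope.
Equilibrium along the incline: F + μ_s N = mg sin 51°, so F = 178.744 − 34.739 = 144.005 N.

144.005 N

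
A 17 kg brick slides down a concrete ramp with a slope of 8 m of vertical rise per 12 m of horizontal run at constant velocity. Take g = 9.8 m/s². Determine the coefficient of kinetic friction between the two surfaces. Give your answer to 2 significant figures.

0.67

At constant velocity the net force along the incline is zero: mg sin 33.69° = μ mg cos 33.69°.
So μ = tan 33.69° = 0.5547 / 0.8321 = 0.6666.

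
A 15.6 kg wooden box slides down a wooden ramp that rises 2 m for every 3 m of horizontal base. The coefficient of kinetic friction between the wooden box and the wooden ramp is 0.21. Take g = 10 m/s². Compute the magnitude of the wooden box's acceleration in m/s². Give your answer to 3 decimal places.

3.800 m/s²

Resolving the weight along the incline: the component pulling the wooden box down the slope is mg sin 33.69° = 15.6 × 10 × 0.5547 = 86.533 N, and the normal force is N = mg cos 33.69° = 15.6 × 10 × 0.8321 = 129.808 N.
Kinetic friction acts up the slope with magnitude f = μN = 0.21 × 129.808 = 27.260 N.
Net force along the incline is 86.533 − 27.260 = 59.273 N, so a = 59.273 / 15.6 = 3.7996 m/s².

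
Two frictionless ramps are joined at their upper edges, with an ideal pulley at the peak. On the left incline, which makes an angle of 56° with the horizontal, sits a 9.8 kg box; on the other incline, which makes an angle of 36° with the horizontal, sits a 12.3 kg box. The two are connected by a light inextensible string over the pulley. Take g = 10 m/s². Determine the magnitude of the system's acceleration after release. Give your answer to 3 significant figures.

Resolve each weight along its own incline: the 9.8 kg mass has component 9.8 × 10 × sin 56° = 81.246 N down its slope, and the 12.3 kg mass has 12.3 × 10 × sin 36° = 72.298 N down its slope.
The 9.8 kg side's 81.246 N exceeds the other side's 72.298 N, so that mass slides down and the 12.3 kg mass slides up. Taking that direction as positive, Newton's second law for the whole system gives 81.246 − 72.298 = (9.8 + 12.3) a, so a = 8.948 / 22.1 = 0.4049 m/s².

0.405 m/s²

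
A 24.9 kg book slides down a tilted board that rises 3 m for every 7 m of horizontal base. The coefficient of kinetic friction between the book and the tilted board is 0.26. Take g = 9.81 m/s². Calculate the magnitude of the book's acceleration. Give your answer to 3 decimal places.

Resolving the weight along the incline: the component pulling the book down the slope is mg sin 23.20° = 24.9 × 9.81 × 0.3939 = 96.218 N, and the normal force is N = mg cos 23.20° = 24.9 × 9.81 × 0.9191 = 224.508 N.
Kinetic friction acts up the slope with magnitude f = μN = 0.26 × 224.508 = 58.372 N.
Net force along the incline is 96.218 − 58.372 = 37.846 N, so a = 37.846 / 24.9 = 1.5199 m/s².

1.520 m/s²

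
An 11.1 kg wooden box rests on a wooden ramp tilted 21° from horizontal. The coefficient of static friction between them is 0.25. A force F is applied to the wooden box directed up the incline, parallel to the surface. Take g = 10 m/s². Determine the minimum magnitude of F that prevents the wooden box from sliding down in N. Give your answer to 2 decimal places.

The normal force is N = mg cos 21° = 103.627 N. With F at its minimum the wooden box is on the verge of sliding down, so static friction is at its maximum μ_s N = 0.25 × 103.627 = 25.907 N and acts up the slope.
Equilibrium along the incline: F + μ_s N = mg sin 21°, so F = 39.779 − 25.907 = 13.872 N.

13.87 N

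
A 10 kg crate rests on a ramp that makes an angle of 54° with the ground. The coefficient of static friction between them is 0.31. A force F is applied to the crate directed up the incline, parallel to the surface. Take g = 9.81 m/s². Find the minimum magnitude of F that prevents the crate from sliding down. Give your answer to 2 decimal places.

61.49 N

The normal force is N = mg cos 54° = 57.662 N. With F at its minimum the crate is on the verge of sliding down, so static friction is at its maximum μ_s N = 0.31 × 57.662 = 17.875 N and acts up the slope.
Equilibrium along the incline: F + μ_s N = mg sin 54°, so F = 79.365 − 17.875 = 61.490 N.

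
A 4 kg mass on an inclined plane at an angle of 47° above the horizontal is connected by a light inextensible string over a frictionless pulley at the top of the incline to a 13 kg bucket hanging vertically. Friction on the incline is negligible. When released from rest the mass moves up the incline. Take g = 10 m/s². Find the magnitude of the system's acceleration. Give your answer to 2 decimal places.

5.93 m/s²

For the mass on the incline: the weight component along the slope is m₁g sin 47° = 4 × 10 × 0.7314 = 29.256 N and the normal force is N = m₁g cos 47° = 27.280 N.
Newton's second law for the mass (up-slope positive): T − 29.256 = 4 a. For the hanging bucket (downward positive): 13 × 10 − T = 13 a.
Adding the two equations eliminates T: 100.744 = 17 a, so a = 5.9261 m/s².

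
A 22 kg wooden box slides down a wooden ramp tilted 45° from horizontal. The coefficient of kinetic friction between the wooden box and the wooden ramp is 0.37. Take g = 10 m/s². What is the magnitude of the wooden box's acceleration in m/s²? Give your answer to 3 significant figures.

Resolving the weight along the incline: the component pulling the wooden box down the slope is mg sin 45° = 22 × 10 × 0.7071 = 155.562 N, and the normal force is N = mg cos 45° = 22 × 10 × 0.7071 = 155.562 N.
Kinetic friction acts up the slope with magnitude f = μN = 0.37 × 155.562 = 57.558 N.
Net force along the incline is 155.562 − 57.558 = 98.004 N, so a = 98.004 / 22 = 4.4547 m/s².

4.45 m/s²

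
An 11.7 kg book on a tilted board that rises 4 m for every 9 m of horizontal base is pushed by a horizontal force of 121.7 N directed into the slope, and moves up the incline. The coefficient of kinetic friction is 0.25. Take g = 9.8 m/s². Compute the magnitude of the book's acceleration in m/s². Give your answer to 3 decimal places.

The horizontal push has components F cos 23.96° = 121.7 × 0.9138 = 111.209 N up the incline and F sin 23.96° = 121.7 × 0.4061 = 49.422 N pressing into the surface.
The normal force is therefore N = mg cos 23.96° + F sin 23.96° = 104.776 + 49.422 = 154.198 N, and kinetic friction down the slope is μN = 0.25 × 154.198 = 38.550 N.
Along the incline: F cos 23.96° − mg sin 23.96° − μN = ma, so 111.209 − 46.563 − 38.550 = 11.7 a, giving a = 2.2304 m/s².

2.230 m/s²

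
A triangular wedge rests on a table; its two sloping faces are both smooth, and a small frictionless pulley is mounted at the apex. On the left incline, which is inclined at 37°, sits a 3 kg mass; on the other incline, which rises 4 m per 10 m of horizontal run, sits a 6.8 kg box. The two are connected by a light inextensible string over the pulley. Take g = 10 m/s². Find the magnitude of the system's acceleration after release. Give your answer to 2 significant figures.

0.73 m/s²

Resolve each weight along its own incline: the 3 kg mass has component 3 × 10 × sin 37° = 18.054 N down its slope, and the 6.8 kg mass has 6.8 × 10 × sin 21.80° = 25.255 N down its slope.
The 6.8 kg side's 25.255 N exceeds the other side's 18.054 N, so that mass slides down and the 3 kg mass slides up. Taking that direction as positive, Newton's second law for the whole system gives 25.255 − 18.054 = (3 + 6.8) a, so a = 7.201 / 9.8 = 0.7348 m/s².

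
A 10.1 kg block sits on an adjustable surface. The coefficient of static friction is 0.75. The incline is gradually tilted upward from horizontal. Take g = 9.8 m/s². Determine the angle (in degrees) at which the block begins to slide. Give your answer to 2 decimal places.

At the threshold of sliding, static friction is at its maximum μ_s N and exactly balances the weight component along the incline: mg sin θ = μ_s mg cos θ.
Hence tan θ = μ_s = 0.75, so θ = arctan(0.75) = 36.8699°.

36.87°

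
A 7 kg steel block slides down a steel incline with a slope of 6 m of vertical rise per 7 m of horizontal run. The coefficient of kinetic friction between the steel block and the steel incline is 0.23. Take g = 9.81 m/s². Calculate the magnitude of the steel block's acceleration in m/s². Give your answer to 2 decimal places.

4.67 m/s²

Resolving the weight along the incline: the component pulling the steel block down the slope is mg sin 40.60° = 7 × 9.81 × 0.6508 = 44.690 N, and the normal force is N = mg cos 40.60° = 7 × 9.81 × 0.7593 = 52.141 N.
Kinetic friction acts up the slope with magnitude f = μN = 0.23 × 52.141 = 11.992 N.
Net force along the incline is 44.690 − 11.992 = 32.698 N, so a = 32.698 / 7 = 4.6711 m/s².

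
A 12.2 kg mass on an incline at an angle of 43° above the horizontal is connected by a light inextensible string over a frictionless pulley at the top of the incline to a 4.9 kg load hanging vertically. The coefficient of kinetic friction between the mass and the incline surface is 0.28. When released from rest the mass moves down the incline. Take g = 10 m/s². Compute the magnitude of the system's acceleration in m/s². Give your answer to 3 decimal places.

For the mass on the incline: the weight component along the slope is m₁g sin 43° = 12.2 × 10 × 0.6820 = 83.204 N and the normal force is N = m₁g cos 43° = 89.225 N.
Kinetic friction opposes the mass's motion down the incline: f = μN = 0.28 × 89.225 = 24.983 N acting up the slope.
Newton's second law for the mass (down-slope positive): 83.204 − 24.983 − T = 12.2 a. For the hanging load (upward positive): T − 4.9 × 10 = 4.9 a.
Adding the two equations eliminates T: 9.221 = 17.1 a, so a = 0.5392 m/s².

0.539 m/s²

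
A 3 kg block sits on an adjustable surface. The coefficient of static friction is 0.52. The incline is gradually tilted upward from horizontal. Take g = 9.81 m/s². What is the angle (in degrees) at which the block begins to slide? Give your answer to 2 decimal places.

27.47°

At the threshold of sliding, static friction is at its maximum μ_s N and exactly balances the weight component along the incline: mg sin θ = μ_s mg cos θ.
Hence tan θ = μ_s = 0.52, so θ = arctan(0.52) = 27.4744°.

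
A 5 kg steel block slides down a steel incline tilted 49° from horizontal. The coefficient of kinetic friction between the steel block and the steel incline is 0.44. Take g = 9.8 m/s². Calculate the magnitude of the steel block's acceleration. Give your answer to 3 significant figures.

4.57 m/s²

Resolving the weight along the incline: the component pulling the steel block down the slope is mg sin 49° = 5 × 9.8 × 0.7547 = 36.980 N, and the normal force is N = mg cos 49° = 5 × 9.8 × 0.6561 = 32.149 N.
Kinetic friction acts up the slope with magnitude f = μN = 0.44 × 32.149 = 14.146 N.
Net force along the incline is 36.980 − 14.146 = 22.834 N, so a = 22.834 / 5 = 4.5668 m/s².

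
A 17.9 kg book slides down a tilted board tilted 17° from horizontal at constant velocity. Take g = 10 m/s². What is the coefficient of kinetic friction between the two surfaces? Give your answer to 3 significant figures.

At constant velocity the net force along the incline is zero: mg sin 17° = μ mg cos 17°.
So μ = tan 17° = 0.2924 / 0.9563 = 0.3058.

0.306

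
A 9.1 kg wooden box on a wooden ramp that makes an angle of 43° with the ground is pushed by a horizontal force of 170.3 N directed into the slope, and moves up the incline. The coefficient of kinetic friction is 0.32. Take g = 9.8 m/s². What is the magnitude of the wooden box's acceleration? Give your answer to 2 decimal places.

0.63 m/s²

The horizontal push has components F cos 43° = 170.3 × 0.7314 = 124.557 N up the incline and F sin 43° = 170.3 × 0.6820 = 116.145 N pressing into the surface.
The normal force is therefore N = mg cos 43° + F sin 43° = 65.226 + 116.145 = 181.371 N, and kinetic friction down the slope is μN = 0.32 × 181.371 = 58.039 N.
Along the incline: F cos 43° − mg sin 43° − μN = ma, so 124.557 − 60.821 − 58.039 = 9.1 a, giving a = 0.6260 m/s².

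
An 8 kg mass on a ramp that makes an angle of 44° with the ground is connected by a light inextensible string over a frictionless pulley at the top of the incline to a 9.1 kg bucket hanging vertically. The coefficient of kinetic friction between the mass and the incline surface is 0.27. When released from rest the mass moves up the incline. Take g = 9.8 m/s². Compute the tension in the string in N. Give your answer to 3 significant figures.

For the mass on the incline: the weight component along the slope is m₁g sin 44° = 8 × 9.8 × 0.6947 = 54.464 N and the normal force is N = m₁g cos 44° = 56.396 N.
Kinetic friction opposes the mass's motion up the incline: f = μN = 0.27 × 56.396 = 15.227 N acting down the slope.
Newton's second law for the mass (up-slope positive): T − 54.464 − 15.227 = 8 a. For the hanging bucket (downward positive): 9.1 × 9.8 − T = 9.1 a.
Adding the two equations eliminates T: 19.489 = 17.1 a, so a = 1.1397 m/s².
Then from the hanging bucket's equation, T = 9.1 × (9.8 − 1.1397) = 78.809 N.

78.8 N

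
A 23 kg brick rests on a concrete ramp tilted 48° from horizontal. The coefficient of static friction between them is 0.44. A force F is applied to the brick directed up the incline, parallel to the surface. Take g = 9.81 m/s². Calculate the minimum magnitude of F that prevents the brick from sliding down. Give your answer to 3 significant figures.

101 N

The normal force is N = mg cos 48° = 150.976 N. With F at its minimum the brick is on the verge of sliding down, so static friction is at its maximum μ_s N = 0.44 × 150.976 = 66.429 N and acts up the slope.
Equilibrium along the incline: F + μ_s N = mg sin 48°, so F = 167.676 − 66.429 = 101.247 N.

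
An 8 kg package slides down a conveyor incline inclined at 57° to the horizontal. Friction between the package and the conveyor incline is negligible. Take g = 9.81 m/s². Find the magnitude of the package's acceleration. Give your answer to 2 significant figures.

8.2 m/s²

Resolving the weight along the incline: the component pulling the package down the slope is mg sin 57° = 8 × 9.81 × 0.8387 = 65.821 N, and the normal force is N = mg cos 57° = 8 × 9.81 × 0.5446 = 42.740 N.
With no friction the net force along the incline is 65.821 N, so a = g sin 57° = 65.821 / 8 = 8.2276 m/s².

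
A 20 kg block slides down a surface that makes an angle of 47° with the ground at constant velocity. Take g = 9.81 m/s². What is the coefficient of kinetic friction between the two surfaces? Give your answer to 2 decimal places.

1.07

At constant velocity the net force along the incline is zero: mg sin 47° = μ mg cos 47°.
So μ = tan 47° = 0.7314 / 0.6820 = 1.0724.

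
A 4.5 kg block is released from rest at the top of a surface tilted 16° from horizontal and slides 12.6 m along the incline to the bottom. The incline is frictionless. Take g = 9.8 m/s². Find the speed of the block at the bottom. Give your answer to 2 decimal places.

8.25 m/s

The weight component along the incline is mg sin 16° = 12.156 N and the normal force is N = mg cos 16° = 42.392 N.
With no friction, a = g sin 16° = 2.7012 m/s².
Starting from rest over a distance of 12.6 m, v² = 2aL = 2 × 2.7012 × 12.6 = 68.0702, so v = 8.2505 m/s.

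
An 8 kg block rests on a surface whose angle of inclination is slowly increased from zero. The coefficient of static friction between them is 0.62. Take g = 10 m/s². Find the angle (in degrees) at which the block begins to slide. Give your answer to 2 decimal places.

At the threshold of sliding, static friction is at its maximum μ_s N and exactly balances the weight component along the incline: mg sin θ = μ_s mg cos θ.
Hence tan θ = μ_s = 0.62, so θ = arctan(0.62) = 31.7989°.

31.80°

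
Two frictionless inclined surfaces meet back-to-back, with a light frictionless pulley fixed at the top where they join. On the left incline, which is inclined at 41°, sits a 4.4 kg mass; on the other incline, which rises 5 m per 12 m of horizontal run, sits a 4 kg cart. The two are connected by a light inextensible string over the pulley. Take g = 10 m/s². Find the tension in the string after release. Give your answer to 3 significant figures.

Resolve each weight along its own incline: the 4.4 kg mass has component 4.4 × 10 × sin 41° = 28.867 N down its slope, and the 4 kg mass has 4 × 10 × sin 22.62° = 15.385 N down its slope.
The 4.4 kg side's 28.867 N exceeds the other side's 15.385 N, so that mass slides down and the 4 kg mass slides up. Taking that direction as positive, Newton's second law for the whole system gives 28.867 − 15.385 = (4.4 + 4) a, so a = 13.482 / 8.4 = 1.6050 m/s².
For the 4 kg mass (up-slope positive): T − 15.385 = 4 × 1.6050, so T = 21.805 N.

21.8 N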